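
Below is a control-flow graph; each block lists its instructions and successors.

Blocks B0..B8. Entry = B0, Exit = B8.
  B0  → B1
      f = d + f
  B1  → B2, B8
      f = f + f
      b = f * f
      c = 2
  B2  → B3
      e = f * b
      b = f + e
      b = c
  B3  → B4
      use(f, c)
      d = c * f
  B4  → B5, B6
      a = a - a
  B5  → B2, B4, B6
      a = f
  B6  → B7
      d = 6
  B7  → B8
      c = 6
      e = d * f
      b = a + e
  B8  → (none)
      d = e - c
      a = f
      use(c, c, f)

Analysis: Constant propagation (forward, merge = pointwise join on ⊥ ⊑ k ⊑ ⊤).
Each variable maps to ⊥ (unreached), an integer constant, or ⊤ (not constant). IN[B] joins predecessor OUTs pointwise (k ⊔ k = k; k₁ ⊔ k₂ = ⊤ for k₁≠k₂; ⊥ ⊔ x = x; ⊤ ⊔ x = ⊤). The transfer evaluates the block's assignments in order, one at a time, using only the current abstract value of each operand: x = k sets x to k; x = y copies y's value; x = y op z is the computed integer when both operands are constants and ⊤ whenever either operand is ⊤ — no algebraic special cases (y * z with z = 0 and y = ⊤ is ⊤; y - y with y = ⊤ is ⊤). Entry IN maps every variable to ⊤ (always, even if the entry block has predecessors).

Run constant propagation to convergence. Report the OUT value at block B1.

Fixpoint table:
  B0: | IN=(all ⊤) | OUT=(all ⊤)
  B1: | IN=(all ⊤) | OUT={c:2; rest ⊤}
  B2: | IN={c:2; rest ⊤} | OUT={b:2, c:2; rest ⊤}
  B3: | IN={b:2, c:2; rest ⊤} | OUT={b:2, c:2; rest ⊤}
  B4: | IN={b:2, c:2; rest ⊤} | OUT={b:2, c:2; rest ⊤}
  B5: | IN={b:2, c:2; rest ⊤} | OUT={b:2, c:2; rest ⊤}
  B6: | IN={b:2, c:2; rest ⊤} | OUT={b:2, c:2, d:6; rest ⊤}
  B7: | IN={b:2, c:2, d:6; rest ⊤} | OUT={c:6, d:6; rest ⊤}
  B8: | IN=(all ⊤) | OUT=(all ⊤)

Merge at B1: IN[B1] = OUT[B0] = {a: ⊤, b: ⊤, c: ⊤, d: ⊤, e: ⊤, f: ⊤}
Applying B1's transfer function to that IN value gives OUT[B1] (row B1 above).

Answer: {a: ⊤, b: ⊤, c: 2, d: ⊤, e: ⊤, f: ⊤}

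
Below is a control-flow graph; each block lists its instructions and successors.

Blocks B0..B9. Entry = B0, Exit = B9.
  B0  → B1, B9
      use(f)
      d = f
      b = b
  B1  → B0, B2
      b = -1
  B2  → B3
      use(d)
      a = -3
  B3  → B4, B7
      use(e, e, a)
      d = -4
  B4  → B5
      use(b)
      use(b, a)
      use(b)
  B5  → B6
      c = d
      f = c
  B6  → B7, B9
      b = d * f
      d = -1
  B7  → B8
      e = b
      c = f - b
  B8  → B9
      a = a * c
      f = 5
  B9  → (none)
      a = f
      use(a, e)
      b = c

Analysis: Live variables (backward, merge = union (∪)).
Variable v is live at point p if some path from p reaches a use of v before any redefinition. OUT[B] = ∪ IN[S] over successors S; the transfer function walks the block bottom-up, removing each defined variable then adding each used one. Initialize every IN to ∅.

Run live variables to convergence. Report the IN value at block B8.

Per-block solution:
  B0:  IN={b, c, e, f}  OUT={c, d, e, f}
  B1:  IN={c, d, e, f}  OUT={b, c, d, e, f}
  B2:  IN={b, d, e, f}  OUT={a, b, e, f}
  B3:  IN={a, b, e, f}  OUT={a, b, d, e, f}
  B4:  IN={a, b, d, e}  OUT={a, d, e}
  B5:  IN={a, d, e}  OUT={a, c, d, e, f}
  B6:  IN={a, c, d, e, f}  OUT={a, b, c, e, f}
  B7:  IN={a, b, f}  OUT={a, c, e}
  B8:  IN={a, c, e}  OUT={c, e, f}
  B9:  IN={c, e, f}  OUT={}

Merge at B8: OUT[B8] = IN[B9] = {c, e, f}
Applying B8's transfer function to that OUT value gives IN[B8] (row B8 above).

Answer: {a, c, e}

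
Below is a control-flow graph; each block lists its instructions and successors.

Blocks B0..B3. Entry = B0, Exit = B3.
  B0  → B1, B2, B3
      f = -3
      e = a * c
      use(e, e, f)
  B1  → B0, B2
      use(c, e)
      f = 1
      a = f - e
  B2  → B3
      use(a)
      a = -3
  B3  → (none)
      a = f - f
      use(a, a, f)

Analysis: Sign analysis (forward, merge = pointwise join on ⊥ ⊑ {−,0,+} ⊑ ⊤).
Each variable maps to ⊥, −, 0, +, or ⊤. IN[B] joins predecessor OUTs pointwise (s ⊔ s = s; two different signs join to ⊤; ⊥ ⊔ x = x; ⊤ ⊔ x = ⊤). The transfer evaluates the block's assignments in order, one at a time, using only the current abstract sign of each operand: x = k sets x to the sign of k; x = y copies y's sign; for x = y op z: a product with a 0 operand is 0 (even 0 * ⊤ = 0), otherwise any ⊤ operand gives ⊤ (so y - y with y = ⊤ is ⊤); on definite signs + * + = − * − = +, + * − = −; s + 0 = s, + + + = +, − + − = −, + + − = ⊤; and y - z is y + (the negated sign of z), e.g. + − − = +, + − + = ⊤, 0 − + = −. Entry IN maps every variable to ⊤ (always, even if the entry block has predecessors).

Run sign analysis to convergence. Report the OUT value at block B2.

Answer: {a: -, b: ⊤, c: ⊤, d: ⊤, e: ⊤, f: ⊤}

Working:
Per-block solution:
  B0:   IN=(all ⊤)   OUT={f:-; rest ⊤}
  B1:   IN={f:-; rest ⊤}   OUT={f:+; rest ⊤}
  B2:   IN=(all ⊤)   OUT={a:-; rest ⊤}
  B3:   IN=(all ⊤)   OUT=(all ⊤)

Merge at B2: IN[B2] = OUT[B0] ⊔ OUT[B1] = {a: ⊤, b: ⊤, c: ⊤, d: ⊤, e: ⊤, f: ⊤}
Applying B2's transfer function to that IN value gives OUT[B2] (row B2 above).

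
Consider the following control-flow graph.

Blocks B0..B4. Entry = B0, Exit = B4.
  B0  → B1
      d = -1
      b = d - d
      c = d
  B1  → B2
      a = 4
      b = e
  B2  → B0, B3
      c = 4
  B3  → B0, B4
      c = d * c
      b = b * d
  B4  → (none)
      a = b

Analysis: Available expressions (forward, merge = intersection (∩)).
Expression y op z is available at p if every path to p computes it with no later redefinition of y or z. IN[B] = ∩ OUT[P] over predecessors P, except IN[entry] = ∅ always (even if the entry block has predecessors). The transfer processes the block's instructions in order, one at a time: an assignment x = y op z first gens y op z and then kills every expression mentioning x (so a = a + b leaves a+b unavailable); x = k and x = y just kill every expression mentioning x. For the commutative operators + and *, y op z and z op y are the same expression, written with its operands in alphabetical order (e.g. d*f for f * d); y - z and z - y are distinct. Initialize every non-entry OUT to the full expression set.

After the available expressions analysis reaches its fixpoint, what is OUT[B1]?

Per-block solution:
  B0:  IN={}  OUT={d-d}
  B1:  IN={d-d}  OUT={d-d}
  B2:  IN={d-d}  OUT={d-d}
  B3:  IN={d-d}  OUT={d-d}
  B4:  IN={d-d}  OUT={d-d}

Merge at B1: IN[B1] = OUT[B0] = {d-d}
Applying B1's transfer function to that IN value gives OUT[B1] (row B1 above).

Answer: {d-d}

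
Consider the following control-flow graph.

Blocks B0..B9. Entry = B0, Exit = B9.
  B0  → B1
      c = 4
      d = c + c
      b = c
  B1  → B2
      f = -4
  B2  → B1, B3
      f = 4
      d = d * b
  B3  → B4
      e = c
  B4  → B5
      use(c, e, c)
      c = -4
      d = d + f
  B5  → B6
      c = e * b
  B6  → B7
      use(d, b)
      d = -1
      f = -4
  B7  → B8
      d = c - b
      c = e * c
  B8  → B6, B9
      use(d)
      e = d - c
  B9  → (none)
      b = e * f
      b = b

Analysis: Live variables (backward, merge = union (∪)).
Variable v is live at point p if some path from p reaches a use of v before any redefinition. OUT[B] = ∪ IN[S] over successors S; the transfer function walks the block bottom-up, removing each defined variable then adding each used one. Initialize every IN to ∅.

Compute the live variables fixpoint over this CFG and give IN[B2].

Per-block solution:
  B0: | IN={} | OUT={b, c, d}
  B1: | IN={b, c, d} | OUT={b, c, d}
  B2: | IN={b, c, d} | OUT={b, c, d, f}
  B3: | IN={b, c, d, f} | OUT={b, c, d, e, f}
  B4: | IN={b, c, d, e, f} | OUT={b, d, e}
  B5: | IN={b, d, e} | OUT={b, c, d, e}
  B6: | IN={b, c, d, e} | OUT={b, c, e, f}
  B7: | IN={b, c, e, f} | OUT={b, c, d, f}
  B8: | IN={b, c, d, f} | OUT={b, c, d, e, f}
  B9: | IN={e, f} | OUT={}

Merge at B2: OUT[B2] = IN[B1] ⊔ IN[B3] = {b, c, d, f}
Applying B2's transfer function to that OUT value gives IN[B2] (row B2 above).

Answer: {b, c, d}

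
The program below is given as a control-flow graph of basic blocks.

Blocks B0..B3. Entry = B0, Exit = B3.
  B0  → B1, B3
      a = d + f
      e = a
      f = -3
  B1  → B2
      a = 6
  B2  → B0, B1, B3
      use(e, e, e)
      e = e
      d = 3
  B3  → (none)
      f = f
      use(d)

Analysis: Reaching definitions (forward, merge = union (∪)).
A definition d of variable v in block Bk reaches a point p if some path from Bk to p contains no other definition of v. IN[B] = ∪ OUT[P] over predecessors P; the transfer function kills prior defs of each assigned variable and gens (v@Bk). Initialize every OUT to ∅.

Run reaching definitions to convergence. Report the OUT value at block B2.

Answer: {a@B1, d@B2, e@B2, f@B0}

Trace:
Converged values:
  B0: | IN={a@B1, d@B2, e@B2, f@B0} | OUT={a@B0, d@B2, e@B0, f@B0}
  B1: | IN={a@B0, a@B1, d@B2, e@B0, e@B2, f@B0} | OUT={a@B1, d@B2, e@B0, e@B2, f@B0}
  B2: | IN={a@B1, d@B2, e@B0, e@B2, f@B0} | OUT={a@B1, d@B2, e@B2, f@B0}
  B3: | IN={a@B0, a@B1, d@B2, e@B0, e@B2, f@B0} | OUT={a@B0, a@B1, d@B2, e@B0, e@B2, f@B3}

Merge at B2: IN[B2] = OUT[B1] = {a@B1, d@B2, e@B0, e@B2, f@B0}
Applying B2's transfer function to that IN value gives OUT[B2] (row B2 above).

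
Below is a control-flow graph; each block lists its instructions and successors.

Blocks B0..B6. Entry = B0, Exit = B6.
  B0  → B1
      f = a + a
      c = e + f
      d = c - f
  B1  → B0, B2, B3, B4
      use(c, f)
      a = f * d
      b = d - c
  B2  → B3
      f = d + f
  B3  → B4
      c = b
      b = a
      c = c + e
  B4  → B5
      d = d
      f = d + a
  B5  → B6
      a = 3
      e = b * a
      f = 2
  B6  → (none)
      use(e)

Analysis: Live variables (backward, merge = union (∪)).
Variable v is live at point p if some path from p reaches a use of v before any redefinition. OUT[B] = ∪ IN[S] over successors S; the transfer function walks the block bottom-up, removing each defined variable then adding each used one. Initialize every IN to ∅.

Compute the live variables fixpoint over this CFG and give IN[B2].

Answer: {a, b, d, e, f}

Working:
Fixpoint table:
  B0:  IN={a, e}  OUT={c, d, e, f}
  B1:  IN={c, d, e, f}  OUT={a, b, d, e, f}
  B2:  IN={a, b, d, e, f}  OUT={a, b, d, e}
  B3:  IN={a, b, d, e}  OUT={a, b, d}
  B4:  IN={a, b, d}  OUT={b}
  B5:  IN={b}  OUT={e}
  B6:  IN={e}  OUT={}

Merge at B2: OUT[B2] = IN[B3] = {a, b, d, e}
Applying B2's transfer function to that OUT value gives IN[B2] (row B2 above).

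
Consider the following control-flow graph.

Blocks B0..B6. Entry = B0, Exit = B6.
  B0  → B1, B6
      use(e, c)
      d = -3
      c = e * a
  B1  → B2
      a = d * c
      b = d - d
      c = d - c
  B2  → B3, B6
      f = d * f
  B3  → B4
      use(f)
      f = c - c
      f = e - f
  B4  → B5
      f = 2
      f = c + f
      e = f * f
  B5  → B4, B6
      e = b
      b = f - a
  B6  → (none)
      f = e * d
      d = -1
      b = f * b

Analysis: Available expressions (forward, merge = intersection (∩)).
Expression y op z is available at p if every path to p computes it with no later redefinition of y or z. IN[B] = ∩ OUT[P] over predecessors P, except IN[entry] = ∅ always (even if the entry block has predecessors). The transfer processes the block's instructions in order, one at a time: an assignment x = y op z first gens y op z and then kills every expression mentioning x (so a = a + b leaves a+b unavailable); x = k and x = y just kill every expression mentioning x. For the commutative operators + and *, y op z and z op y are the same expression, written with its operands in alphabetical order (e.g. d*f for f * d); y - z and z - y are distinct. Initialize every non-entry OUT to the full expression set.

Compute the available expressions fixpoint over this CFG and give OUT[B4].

Per-block solution:
  B0:  IN={}  OUT={a*e}
  B1:  IN={a*e}  OUT={d-d}
  B2:  IN={d-d}  OUT={d-d}
  B3:  IN={d-d}  OUT={c-c, d-d}
  B4:  IN={c-c, d-d}  OUT={c-c, d-d, f*f}
  B5:  IN={c-c, d-d, f*f}  OUT={c-c, d-d, f*f, f-a}
  B6:  IN={}  OUT={}

Merge at B4: IN[B4] = OUT[B3] ∩ OUT[B5] = {c-c, d-d}
Applying B4's transfer function to that IN value gives OUT[B4] (row B4 above).

Answer: {c-c, d-d, f*f}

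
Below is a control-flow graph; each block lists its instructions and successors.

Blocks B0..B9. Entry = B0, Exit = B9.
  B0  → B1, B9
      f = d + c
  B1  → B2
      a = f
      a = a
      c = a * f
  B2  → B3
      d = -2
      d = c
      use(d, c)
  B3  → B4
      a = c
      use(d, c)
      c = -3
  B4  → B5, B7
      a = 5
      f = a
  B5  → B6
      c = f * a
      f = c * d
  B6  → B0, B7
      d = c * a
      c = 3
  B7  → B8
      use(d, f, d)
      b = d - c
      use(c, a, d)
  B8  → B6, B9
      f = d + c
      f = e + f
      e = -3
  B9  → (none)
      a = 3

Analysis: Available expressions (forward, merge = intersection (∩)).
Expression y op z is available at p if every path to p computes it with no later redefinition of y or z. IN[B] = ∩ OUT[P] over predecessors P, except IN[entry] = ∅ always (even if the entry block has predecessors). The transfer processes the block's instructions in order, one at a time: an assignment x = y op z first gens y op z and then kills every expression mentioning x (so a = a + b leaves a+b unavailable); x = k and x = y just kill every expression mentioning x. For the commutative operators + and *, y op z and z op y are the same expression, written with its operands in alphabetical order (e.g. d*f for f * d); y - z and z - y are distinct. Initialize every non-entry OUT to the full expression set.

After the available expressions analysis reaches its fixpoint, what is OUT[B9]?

Per-block solution:
  B0:  IN={}  OUT={c+d}
  B1:  IN={c+d}  OUT={a*f}
  B2:  IN={a*f}  OUT={a*f}
  B3:  IN={a*f}  OUT={}
  B4:  IN={}  OUT={}
  B5:  IN={}  OUT={c*d}
  B6:  IN={}  OUT={}
  B7:  IN={}  OUT={d-c}
  B8:  IN={d-c}  OUT={c+d, d-c}
  B9:  IN={c+d}  OUT={c+d}

Merge at B9: IN[B9] = OUT[B0] ∩ OUT[B8] = {c+d}
Applying B9's transfer function to that IN value gives OUT[B9] (row B9 above).

Answer: {c+d}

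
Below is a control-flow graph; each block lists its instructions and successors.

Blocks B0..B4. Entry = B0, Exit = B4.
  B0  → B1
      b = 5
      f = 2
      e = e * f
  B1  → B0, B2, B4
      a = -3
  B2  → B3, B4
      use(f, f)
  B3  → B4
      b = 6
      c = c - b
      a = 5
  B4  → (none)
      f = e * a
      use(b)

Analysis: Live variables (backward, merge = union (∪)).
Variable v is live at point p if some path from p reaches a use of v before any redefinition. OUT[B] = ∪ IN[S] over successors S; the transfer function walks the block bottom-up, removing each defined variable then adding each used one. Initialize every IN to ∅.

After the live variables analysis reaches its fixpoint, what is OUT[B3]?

Answer: {a, b, e}

Trace:
Converged values:
  B0:   IN={c, e}   OUT={b, c, e, f}
  B1:   IN={b, c, e, f}   OUT={a, b, c, e, f}
  B2:   IN={a, b, c, e, f}   OUT={a, b, c, e}
  B3:   IN={c, e}   OUT={a, b, e}
  B4:   IN={a, b, e}   OUT={}

Merge at B3: OUT[B3] = IN[B4] = {a, b, e}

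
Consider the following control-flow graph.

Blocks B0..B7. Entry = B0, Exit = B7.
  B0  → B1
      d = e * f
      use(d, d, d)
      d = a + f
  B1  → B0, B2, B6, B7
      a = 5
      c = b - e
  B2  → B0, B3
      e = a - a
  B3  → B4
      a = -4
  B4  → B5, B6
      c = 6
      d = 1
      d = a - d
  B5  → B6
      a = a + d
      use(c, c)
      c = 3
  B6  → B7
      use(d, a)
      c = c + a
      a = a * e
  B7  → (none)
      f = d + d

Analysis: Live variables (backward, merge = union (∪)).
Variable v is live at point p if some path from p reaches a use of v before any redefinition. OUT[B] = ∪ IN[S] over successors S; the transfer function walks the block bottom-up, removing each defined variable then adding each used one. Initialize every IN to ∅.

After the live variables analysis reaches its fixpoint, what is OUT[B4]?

Fixpoint table:
  B0:   IN={a, b, e, f}   OUT={b, d, e, f}
  B1:   IN={b, d, e, f}   OUT={a, b, c, d, e, f}
  B2:   IN={a, b, f}   OUT={a, b, e, f}
  B3:   IN={e}   OUT={a, e}
  B4:   IN={a, e}   OUT={a, c, d, e}
  B5:   IN={a, c, d, e}   OUT={a, c, d, e}
  B6:   IN={a, c, d, e}   OUT={d}
  B7:   IN={d}   OUT={}

Merge at B4: OUT[B4] = IN[B5] ⊔ IN[B6] = {a, c, d, e}

Answer: {a, c, d, e}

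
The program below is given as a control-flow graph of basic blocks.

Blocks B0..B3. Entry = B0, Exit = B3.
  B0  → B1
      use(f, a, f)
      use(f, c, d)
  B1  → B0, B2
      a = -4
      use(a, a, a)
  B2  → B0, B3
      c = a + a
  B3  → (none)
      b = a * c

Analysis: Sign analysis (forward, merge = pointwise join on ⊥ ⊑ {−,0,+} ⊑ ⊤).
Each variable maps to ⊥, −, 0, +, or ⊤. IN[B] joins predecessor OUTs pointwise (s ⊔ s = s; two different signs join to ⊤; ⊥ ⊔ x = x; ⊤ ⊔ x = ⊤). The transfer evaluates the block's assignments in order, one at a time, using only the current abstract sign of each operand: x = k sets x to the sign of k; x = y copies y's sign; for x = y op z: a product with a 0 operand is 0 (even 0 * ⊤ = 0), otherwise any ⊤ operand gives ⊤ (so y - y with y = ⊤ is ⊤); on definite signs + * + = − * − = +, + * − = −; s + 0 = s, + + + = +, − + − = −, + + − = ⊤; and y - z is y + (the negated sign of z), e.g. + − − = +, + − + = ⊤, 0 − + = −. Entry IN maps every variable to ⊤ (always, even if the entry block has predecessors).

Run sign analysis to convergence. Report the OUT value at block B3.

Converged values:
  B0:  IN=(all ⊤)  OUT=(all ⊤)
  B1:  IN=(all ⊤)  OUT={a:-; rest ⊤}
  B2:  IN={a:-; rest ⊤}  OUT={a:-, c:-; rest ⊤}
  B3:  IN={a:-, c:-; rest ⊤}  OUT={a:-, b:+, c:-; rest ⊤}

Merge at B3: IN[B3] = OUT[B2] = {a: -, b: ⊤, c: -, d: ⊤, e: ⊤, f: ⊤}
Applying B3's transfer function to that IN value gives OUT[B3] (row B3 above).

Answer: {a: -, b: +, c: -, d: ⊤, e: ⊤, f: ⊤}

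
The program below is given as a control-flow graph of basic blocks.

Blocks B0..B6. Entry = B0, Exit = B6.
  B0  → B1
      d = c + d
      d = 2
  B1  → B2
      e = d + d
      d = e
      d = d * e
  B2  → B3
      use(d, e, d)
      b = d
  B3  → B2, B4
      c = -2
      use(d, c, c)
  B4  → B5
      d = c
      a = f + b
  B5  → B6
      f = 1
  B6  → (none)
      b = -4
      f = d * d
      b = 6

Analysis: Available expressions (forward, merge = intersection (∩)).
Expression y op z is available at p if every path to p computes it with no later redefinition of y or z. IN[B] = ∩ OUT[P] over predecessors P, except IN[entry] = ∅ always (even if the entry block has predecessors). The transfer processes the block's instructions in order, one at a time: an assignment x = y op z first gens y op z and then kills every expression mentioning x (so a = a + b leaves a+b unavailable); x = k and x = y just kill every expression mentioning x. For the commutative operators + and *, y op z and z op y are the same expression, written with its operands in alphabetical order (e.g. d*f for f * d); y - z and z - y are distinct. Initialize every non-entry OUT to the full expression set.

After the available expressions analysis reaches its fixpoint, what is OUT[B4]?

Converged values:
  B0:   IN={}   OUT={}
  B1:   IN={}   OUT={}
  B2:   IN={}   OUT={}
  B3:   IN={}   OUT={}
  B4:   IN={}   OUT={b+f}
  B5:   IN={b+f}   OUT={}
  B6:   IN={}   OUT={d*d}

Merge at B4: IN[B4] = OUT[B3] = {}
Applying B4's transfer function to that IN value gives OUT[B4] (row B4 above).

Answer: {b+f}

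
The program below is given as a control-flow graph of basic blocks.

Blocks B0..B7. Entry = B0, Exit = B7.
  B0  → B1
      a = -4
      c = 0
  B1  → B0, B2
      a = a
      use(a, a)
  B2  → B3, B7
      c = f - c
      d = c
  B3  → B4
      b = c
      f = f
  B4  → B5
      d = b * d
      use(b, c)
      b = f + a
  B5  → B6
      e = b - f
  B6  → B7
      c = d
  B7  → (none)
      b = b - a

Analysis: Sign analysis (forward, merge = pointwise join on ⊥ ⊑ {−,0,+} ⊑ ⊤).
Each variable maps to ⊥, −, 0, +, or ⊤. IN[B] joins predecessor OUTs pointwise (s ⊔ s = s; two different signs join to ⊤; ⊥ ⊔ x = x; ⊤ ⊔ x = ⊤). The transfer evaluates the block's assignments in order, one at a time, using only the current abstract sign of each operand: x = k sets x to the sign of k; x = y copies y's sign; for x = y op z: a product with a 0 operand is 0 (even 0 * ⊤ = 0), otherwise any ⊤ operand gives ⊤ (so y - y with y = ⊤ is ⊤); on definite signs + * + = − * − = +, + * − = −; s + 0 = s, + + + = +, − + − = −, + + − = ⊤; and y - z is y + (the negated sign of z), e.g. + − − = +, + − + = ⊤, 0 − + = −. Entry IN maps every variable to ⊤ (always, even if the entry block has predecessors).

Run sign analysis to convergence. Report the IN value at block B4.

Per-block solution:
  B0: | IN=(all ⊤) | OUT={a:-, c:0; rest ⊤}
  B1: | IN={a:-, c:0; rest ⊤} | OUT={a:-, c:0; rest ⊤}
  B2: | IN={a:-, c:0; rest ⊤} | OUT={a:-; rest ⊤}
  B3: | IN={a:-; rest ⊤} | OUT={a:-; rest ⊤}
  B4: | IN={a:-; rest ⊤} | OUT={a:-; rest ⊤}
  B5: | IN={a:-; rest ⊤} | OUT={a:-; rest ⊤}
  B6: | IN={a:-; rest ⊤} | OUT={a:-; rest ⊤}
  B7: | IN={a:-; rest ⊤} | OUT={a:-; rest ⊤}

Merge at B4: IN[B4] = OUT[B3] = {a: -, b: ⊤, c: ⊤, d: ⊤, e: ⊤, f: ⊤}

Answer: {a: -, b: ⊤, c: ⊤, d: ⊤, e: ⊤, f: ⊤}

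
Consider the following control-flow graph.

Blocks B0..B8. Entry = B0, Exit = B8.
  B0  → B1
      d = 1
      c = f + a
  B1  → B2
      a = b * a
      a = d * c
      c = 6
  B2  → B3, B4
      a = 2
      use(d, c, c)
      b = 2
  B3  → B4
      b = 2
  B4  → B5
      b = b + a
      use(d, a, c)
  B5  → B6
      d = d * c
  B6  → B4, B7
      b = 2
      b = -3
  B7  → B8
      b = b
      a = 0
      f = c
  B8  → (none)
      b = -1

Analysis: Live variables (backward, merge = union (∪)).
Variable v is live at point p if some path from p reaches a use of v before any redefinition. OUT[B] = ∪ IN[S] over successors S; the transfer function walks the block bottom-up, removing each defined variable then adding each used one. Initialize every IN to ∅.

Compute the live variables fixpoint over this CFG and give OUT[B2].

Fixpoint table:
  B0: | IN={a, b, f} | OUT={a, b, c, d}
  B1: | IN={a, b, c, d} | OUT={c, d}
  B2: | IN={c, d} | OUT={a, b, c, d}
  B3: | IN={a, c, d} | OUT={a, b, c, d}
  B4: | IN={a, b, c, d} | OUT={a, c, d}
  B5: | IN={a, c, d} | OUT={a, c, d}
  B6: | IN={a, c, d} | OUT={a, b, c, d}
  B7: | IN={b, c} | OUT={}
  B8: | IN={} | OUT={}

Merge at B2: OUT[B2] = IN[B3] ⊔ IN[B4] = {a, b, c, d}

Answer: {a, b, c, d}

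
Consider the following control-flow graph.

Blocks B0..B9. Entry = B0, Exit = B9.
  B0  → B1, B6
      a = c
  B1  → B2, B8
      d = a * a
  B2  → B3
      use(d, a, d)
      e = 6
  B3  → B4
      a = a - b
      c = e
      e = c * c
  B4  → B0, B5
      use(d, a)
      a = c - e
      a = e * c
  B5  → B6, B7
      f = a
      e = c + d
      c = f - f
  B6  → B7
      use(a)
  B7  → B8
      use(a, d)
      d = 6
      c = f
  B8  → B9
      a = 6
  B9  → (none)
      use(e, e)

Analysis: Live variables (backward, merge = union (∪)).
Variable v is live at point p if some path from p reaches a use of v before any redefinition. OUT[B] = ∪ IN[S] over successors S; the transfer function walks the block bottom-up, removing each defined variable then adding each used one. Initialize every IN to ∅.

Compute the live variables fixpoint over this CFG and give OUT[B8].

Fixpoint table:
  B0:   IN={b, c, d, e, f}   OUT={a, b, d, e, f}
  B1:   IN={a, b, e, f}   OUT={a, b, d, e, f}
  B2:   IN={a, b, d, f}   OUT={a, b, d, e, f}
  B3:   IN={a, b, d, e, f}   OUT={a, b, c, d, e, f}
  B4:   IN={a, b, c, d, e, f}   OUT={a, b, c, d, e, f}
  B5:   IN={a, c, d}   OUT={a, d, e, f}
  B6:   IN={a, d, e, f}   OUT={a, d, e, f}
  B7:   IN={a, d, e, f}   OUT={e}
  B8:   IN={e}   OUT={e}
  B9:   IN={e}   OUT={}

Merge at B8: OUT[B8] = IN[B9] = {e}

Answer: {e}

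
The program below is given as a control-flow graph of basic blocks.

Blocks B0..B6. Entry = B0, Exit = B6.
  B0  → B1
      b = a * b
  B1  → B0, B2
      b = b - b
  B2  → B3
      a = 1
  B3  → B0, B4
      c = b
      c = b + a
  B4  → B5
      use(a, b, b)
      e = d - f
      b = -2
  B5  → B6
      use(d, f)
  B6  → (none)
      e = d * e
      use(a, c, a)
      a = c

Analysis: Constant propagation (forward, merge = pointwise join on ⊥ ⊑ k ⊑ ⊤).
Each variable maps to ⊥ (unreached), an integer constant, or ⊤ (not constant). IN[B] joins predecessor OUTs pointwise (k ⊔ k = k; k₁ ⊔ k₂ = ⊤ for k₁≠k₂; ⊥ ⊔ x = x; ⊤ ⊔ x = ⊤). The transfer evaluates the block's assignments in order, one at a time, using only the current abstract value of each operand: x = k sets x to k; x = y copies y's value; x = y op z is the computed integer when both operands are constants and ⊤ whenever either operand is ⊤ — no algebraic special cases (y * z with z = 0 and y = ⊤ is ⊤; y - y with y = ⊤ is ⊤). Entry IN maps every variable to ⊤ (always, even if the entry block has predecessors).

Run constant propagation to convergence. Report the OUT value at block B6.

Per-block solution:
  B0:  IN=(all ⊤)  OUT=(all ⊤)
  B1:  IN=(all ⊤)  OUT=(all ⊤)
  B2:  IN=(all ⊤)  OUT={a:1; rest ⊤}
  B3:  IN={a:1; rest ⊤}  OUT={a:1; rest ⊤}
  B4:  IN={a:1; rest ⊤}  OUT={a:1, b:-2; rest ⊤}
  B5:  IN={a:1, b:-2; rest ⊤}  OUT={a:1, b:-2; rest ⊤}
  B6:  IN={a:1, b:-2; rest ⊤}  OUT={b:-2; rest ⊤}

Merge at B6: IN[B6] = OUT[B5] = {a: 1, b: -2, c: ⊤, d: ⊤, e: ⊤, f: ⊤}
Applying B6's transfer function to that IN value gives OUT[B6] (row B6 above).

Answer: {a: ⊤, b: -2, c: ⊤, d: ⊤, e: ⊤, f: ⊤}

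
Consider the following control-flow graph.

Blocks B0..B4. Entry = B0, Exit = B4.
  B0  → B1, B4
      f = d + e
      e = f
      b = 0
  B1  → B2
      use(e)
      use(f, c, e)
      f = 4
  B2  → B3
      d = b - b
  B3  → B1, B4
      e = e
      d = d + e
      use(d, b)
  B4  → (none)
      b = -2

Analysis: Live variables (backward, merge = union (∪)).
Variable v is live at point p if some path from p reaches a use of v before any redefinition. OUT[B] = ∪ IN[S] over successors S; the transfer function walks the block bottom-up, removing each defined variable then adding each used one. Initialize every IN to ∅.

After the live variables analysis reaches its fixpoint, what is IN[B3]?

Fixpoint table:
  B0:  IN={c, d, e}  OUT={b, c, e, f}
  B1:  IN={b, c, e, f}  OUT={b, c, e, f}
  B2:  IN={b, c, e, f}  OUT={b, c, d, e, f}
  B3:  IN={b, c, d, e, f}  OUT={b, c, e, f}
  B4:  IN={}  OUT={}

Merge at B3: OUT[B3] = IN[B1] ⊔ IN[B4] = {b, c, e, f}
Applying B3's transfer function to that OUT value gives IN[B3] (row B3 above).

Answer: {b, c, d, e, f}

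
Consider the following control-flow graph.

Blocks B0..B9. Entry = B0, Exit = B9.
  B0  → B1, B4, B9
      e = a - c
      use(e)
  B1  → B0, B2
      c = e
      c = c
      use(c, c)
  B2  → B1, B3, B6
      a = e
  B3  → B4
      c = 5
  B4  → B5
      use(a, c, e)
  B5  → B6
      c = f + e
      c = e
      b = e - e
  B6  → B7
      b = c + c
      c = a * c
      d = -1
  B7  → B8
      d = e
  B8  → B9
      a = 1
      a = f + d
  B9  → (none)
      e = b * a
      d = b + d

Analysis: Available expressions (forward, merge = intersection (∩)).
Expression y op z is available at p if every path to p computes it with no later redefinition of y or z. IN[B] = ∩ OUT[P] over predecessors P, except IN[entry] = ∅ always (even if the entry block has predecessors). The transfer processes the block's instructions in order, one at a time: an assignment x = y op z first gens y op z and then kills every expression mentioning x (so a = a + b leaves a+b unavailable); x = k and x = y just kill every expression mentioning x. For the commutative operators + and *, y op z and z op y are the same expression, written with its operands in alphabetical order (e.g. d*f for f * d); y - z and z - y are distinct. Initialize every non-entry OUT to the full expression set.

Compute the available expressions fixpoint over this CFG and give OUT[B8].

Per-block solution:
  B0:   IN={}   OUT={a-c}
  B1:   IN={}   OUT={}
  B2:   IN={}   OUT={}
  B3:   IN={}   OUT={}
  B4:   IN={}   OUT={}
  B5:   IN={}   OUT={e+f, e-e}
  B6:   IN={}   OUT={}
  B7:   IN={}   OUT={}
  B8:   IN={}   OUT={d+f}
  B9:   IN={}   OUT={a*b}

Merge at B8: IN[B8] = OUT[B7] = {}
Applying B8's transfer function to that IN value gives OUT[B8] (row B8 above).

Answer: {d+f}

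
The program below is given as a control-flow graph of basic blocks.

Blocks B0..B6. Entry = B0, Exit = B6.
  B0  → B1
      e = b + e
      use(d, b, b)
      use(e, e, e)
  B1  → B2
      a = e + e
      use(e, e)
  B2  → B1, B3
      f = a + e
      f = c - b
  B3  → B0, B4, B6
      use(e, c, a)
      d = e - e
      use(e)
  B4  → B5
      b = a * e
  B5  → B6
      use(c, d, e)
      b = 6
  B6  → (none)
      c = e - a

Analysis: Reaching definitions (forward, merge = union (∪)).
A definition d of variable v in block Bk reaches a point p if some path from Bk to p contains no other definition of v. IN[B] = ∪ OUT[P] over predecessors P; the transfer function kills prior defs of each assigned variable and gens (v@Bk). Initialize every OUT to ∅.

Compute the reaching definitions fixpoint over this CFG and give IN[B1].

Converged values:
  B0: | IN={a@B1, d@B3, e@B0, f@B2} | OUT={a@B1, d@B3, e@B0, f@B2}
  B1: | IN={a@B1, d@B3, e@B0, f@B2} | OUT={a@B1, d@B3, e@B0, f@B2}
  B2: | IN={a@B1, d@B3, e@B0, f@B2} | OUT={a@B1, d@B3, e@B0, f@B2}
  B3: | IN={a@B1, d@B3, e@B0, f@B2} | OUT={a@B1, d@B3, e@B0, f@B2}
  B4: | IN={a@B1, d@B3, e@B0, f@B2} | OUT={a@B1, b@B4, d@B3, e@B0, f@B2}
  B5: | IN={a@B1, b@B4, d@B3, e@B0, f@B2} | OUT={a@B1, b@B5, d@B3, e@B0, f@B2}
  B6: | IN={a@B1, b@B5, d@B3, e@B0, f@B2} | OUT={a@B1, b@B5, c@B6, d@B3, e@B0, f@B2}

Merge at B1: IN[B1] = OUT[B0] ⊔ OUT[B2] = {a@B1, d@B3, e@B0, f@B2}

Answer: {a@B1, d@B3, e@B0, f@B2}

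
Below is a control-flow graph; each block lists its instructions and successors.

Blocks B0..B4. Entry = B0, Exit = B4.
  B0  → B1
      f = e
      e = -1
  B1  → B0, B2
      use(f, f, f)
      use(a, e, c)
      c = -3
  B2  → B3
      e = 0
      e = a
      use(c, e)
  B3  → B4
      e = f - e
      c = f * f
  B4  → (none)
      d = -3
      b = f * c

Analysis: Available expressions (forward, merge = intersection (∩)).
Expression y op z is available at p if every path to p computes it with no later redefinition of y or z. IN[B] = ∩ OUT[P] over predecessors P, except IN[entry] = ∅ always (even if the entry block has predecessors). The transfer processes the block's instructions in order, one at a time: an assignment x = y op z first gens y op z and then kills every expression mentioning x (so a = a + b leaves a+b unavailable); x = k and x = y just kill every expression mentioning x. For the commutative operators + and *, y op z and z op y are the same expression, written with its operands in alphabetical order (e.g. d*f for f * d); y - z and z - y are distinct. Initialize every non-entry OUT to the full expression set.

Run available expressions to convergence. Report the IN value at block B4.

Answer: {f*f}

Derivation:
Fixpoint table:
  B0:   IN={}   OUT={}
  B1:   IN={}   OUT={}
  B2:   IN={}   OUT={}
  B3:   IN={}   OUT={f*f}
  B4:   IN={f*f}   OUT={c*f, f*f}

Merge at B4: IN[B4] = OUT[B3] = {f*f}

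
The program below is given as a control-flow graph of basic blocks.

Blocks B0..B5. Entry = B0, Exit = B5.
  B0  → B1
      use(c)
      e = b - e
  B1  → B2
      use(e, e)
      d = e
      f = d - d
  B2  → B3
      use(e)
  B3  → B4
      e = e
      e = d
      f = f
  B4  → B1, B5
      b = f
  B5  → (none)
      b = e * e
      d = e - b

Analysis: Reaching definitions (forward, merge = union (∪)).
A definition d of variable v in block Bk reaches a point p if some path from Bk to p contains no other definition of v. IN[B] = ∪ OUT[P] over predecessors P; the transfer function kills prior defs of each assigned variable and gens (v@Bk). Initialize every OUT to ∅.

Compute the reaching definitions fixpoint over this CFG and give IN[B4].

Per-block solution:
  B0:   IN={}   OUT={e@B0}
  B1:   IN={b@B4, d@B1, e@B0, e@B3, f@B3}   OUT={b@B4, d@B1, e@B0, e@B3, f@B1}
  B2:   IN={b@B4, d@B1, e@B0, e@B3, f@B1}   OUT={b@B4, d@B1, e@B0, e@B3, f@B1}
  B3:   IN={b@B4, d@B1, e@B0, e@B3, f@B1}   OUT={b@B4, d@B1, e@B3, f@B3}
  B4:   IN={b@B4, d@B1, e@B3, f@B3}   OUT={b@B4, d@B1, e@B3, f@B3}
  B5:   IN={b@B4, d@B1, e@B3, f@B3}   OUT={b@B5, d@B5, e@B3, f@B3}

Merge at B4: IN[B4] = OUT[B3] = {b@B4, d@B1, e@B3, f@B3}

Answer: {b@B4, d@B1, e@B3, f@B3}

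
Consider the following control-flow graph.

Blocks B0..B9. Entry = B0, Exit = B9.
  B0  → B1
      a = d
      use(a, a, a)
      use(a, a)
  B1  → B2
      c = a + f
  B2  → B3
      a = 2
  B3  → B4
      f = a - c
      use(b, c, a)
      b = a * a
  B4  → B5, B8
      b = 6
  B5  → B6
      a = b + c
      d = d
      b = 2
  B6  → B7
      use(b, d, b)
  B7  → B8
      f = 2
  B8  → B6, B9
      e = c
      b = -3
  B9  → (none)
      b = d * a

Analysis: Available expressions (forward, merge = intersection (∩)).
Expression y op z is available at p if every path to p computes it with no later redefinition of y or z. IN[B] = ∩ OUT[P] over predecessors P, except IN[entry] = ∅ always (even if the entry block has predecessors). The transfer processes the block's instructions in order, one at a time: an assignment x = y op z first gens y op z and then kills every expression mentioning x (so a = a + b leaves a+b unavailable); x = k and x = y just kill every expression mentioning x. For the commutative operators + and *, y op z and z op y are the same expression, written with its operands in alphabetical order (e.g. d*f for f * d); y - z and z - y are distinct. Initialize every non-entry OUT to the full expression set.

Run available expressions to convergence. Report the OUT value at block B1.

Answer: {a+f}

Derivation:
Fixpoint table:
  B0:   IN={}   OUT={}
  B1:   IN={}   OUT={a+f}
  B2:   IN={a+f}   OUT={}
  B3:   IN={}   OUT={a*a, a-c}
  B4:   IN={a*a, a-c}   OUT={a*a, a-c}
  B5:   IN={a*a, a-c}   OUT={}
  B6:   IN={}   OUT={}
  B7:   IN={}   OUT={}
  B8:   IN={}   OUT={}
  B9:   IN={}   OUT={a*d}

Merge at B1: IN[B1] = OUT[B0] = {}
Applying B1's transfer function to that IN value gives OUT[B1] (row B1 above).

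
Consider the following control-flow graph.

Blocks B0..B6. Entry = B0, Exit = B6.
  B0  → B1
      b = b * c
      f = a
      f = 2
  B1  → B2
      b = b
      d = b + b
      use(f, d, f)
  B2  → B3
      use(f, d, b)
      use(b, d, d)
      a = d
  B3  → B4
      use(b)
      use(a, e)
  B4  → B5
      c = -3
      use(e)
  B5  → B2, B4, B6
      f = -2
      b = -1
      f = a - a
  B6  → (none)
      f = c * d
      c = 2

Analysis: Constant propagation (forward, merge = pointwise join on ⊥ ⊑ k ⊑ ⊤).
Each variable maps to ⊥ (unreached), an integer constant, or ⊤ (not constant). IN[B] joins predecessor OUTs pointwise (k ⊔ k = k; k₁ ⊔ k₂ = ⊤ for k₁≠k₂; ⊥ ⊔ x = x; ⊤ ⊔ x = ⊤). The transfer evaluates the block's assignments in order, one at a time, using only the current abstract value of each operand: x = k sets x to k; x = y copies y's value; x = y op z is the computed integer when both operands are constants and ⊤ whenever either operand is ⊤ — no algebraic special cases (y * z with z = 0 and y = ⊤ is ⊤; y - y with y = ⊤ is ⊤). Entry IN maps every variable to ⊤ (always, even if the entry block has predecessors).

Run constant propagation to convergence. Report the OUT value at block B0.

Converged values:
  B0:   IN=(all ⊤)   OUT={f:2; rest ⊤}
  B1:   IN={f:2; rest ⊤}   OUT={f:2; rest ⊤}
  B2:   IN=(all ⊤)   OUT=(all ⊤)
  B3:   IN=(all ⊤)   OUT=(all ⊤)
  B4:   IN=(all ⊤)   OUT={c:-3; rest ⊤}
  B5:   IN={c:-3; rest ⊤}   OUT={b:-1, c:-3; rest ⊤}
  B6:   IN={b:-1, c:-3; rest ⊤}   OUT={b:-1, c:2; rest ⊤}

B0 is the boundary node: IN[B0] = {a: ⊤, b: ⊤, c: ⊤, d: ⊤, e: ⊤, f: ⊤}
Applying B0's transfer function to that IN value gives OUT[B0] (row B0 above).

Answer: {a: ⊤, b: ⊤, c: ⊤, d: ⊤, e: ⊤, f: 2}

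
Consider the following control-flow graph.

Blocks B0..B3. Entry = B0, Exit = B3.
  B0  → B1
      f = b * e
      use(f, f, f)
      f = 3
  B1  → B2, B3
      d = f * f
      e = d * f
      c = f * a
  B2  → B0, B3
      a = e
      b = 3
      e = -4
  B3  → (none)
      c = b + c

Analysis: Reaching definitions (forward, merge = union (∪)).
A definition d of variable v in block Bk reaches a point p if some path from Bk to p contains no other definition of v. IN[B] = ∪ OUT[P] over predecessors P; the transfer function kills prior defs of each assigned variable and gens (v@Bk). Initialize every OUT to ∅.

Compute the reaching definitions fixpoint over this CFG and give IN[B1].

Fixpoint table:
  B0: | IN={a@B2, b@B2, c@B1, d@B1, e@B2, f@B0} | OUT={a@B2, b@B2, c@B1, d@B1, e@B2, f@B0}
  B1: | IN={a@B2, b@B2, c@B1, d@B1, e@B2, f@B0} | OUT={a@B2, b@B2, c@B1, d@B1, e@B1, f@B0}
  B2: | IN={a@B2, b@B2, c@B1, d@B1, e@B1, f@B0} | OUT={a@B2, b@B2, c@B1, d@B1, e@B2, f@B0}
  B3: | IN={a@B2, b@B2, c@B1, d@B1, e@B1, e@B2, f@B0} | OUT={a@B2, b@B2, c@B3, d@B1, e@B1, e@B2, f@B0}

Merge at B1: IN[B1] = OUT[B0] = {a@B2, b@B2, c@B1, d@B1, e@B2, f@B0}

Answer: {a@B2, b@B2, c@B1, d@B1, e@B2, f@B0}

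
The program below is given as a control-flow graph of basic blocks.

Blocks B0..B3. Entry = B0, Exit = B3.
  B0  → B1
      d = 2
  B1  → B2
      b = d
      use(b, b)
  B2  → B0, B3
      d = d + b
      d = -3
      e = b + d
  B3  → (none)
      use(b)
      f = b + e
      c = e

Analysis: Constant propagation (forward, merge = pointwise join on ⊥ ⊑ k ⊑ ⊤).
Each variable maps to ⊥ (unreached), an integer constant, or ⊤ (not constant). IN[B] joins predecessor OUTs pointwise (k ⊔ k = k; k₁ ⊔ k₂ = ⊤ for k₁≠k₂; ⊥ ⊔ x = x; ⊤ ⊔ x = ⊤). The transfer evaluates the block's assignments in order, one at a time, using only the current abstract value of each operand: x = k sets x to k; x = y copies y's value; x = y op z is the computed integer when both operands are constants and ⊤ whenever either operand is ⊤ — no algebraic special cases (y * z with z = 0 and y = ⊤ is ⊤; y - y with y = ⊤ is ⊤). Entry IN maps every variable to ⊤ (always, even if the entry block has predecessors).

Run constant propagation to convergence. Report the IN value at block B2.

Per-block solution:
  B0: | IN=(all ⊤) | OUT={d:2; rest ⊤}
  B1: | IN={d:2; rest ⊤} | OUT={b:2, d:2; rest ⊤}
  B2: | IN={b:2, d:2; rest ⊤} | OUT={b:2, d:-3, e:-1; rest ⊤}
  B3: | IN={b:2, d:-3, e:-1; rest ⊤} | OUT={b:2, c:-1, d:-3, e:-1, f:1; rest ⊤}

Merge at B2: IN[B2] = OUT[B1] = {a: ⊤, b: 2, c: ⊤, d: 2, e: ⊤, f: ⊤}

Answer: {a: ⊤, b: 2, c: ⊤, d: 2, e: ⊤, f: ⊤}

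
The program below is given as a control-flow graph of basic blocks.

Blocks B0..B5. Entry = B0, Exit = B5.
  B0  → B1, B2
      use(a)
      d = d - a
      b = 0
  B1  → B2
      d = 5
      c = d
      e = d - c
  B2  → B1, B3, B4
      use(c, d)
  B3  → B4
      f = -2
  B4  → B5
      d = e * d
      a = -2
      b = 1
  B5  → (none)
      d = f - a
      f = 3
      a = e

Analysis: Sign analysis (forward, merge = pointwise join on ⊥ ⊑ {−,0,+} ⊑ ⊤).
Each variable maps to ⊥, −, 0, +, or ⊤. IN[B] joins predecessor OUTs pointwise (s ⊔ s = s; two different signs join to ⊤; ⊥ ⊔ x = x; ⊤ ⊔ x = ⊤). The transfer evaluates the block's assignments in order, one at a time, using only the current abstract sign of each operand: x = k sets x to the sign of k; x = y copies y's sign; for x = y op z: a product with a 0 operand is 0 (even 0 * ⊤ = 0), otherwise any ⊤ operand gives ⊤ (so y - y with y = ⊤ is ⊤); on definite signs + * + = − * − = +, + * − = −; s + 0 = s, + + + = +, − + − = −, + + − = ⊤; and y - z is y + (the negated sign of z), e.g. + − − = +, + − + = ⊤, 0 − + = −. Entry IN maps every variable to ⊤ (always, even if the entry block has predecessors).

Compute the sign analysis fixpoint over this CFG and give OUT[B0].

Answer: {a: ⊤, b: 0, c: ⊤, d: ⊤, e: ⊤, f: ⊤}

Derivation:
Per-block solution:
  B0: | IN=(all ⊤) | OUT={b:0; rest ⊤}
  B1: | IN={b:0; rest ⊤} | OUT={b:0, c:+, d:+; rest ⊤}
  B2: | IN={b:0; rest ⊤} | OUT={b:0; rest ⊤}
  B3: | IN={b:0; rest ⊤} | OUT={b:0, f:-; rest ⊤}
  B4: | IN={b:0; rest ⊤} | OUT={a:-, b:+; rest ⊤}
  B5: | IN={a:-, b:+; rest ⊤} | OUT={b:+, f:+; rest ⊤}

B0 is the boundary node: IN[B0] = {a: ⊤, b: ⊤, c: ⊤, d: ⊤, e: ⊤, f: ⊤}
Applying B0's transfer function to that IN value gives OUT[B0] (row B0 above).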